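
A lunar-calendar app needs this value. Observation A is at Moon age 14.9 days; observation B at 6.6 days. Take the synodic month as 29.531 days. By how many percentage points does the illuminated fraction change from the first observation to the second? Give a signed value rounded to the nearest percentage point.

-58 pp

θ₁ = 360° × 14.9/29.531 = 181.6°, f₁ = (1 − cos θ₁)/2 = 1.000.
θ₂ = 360° × 6.6/29.531 = 80.5°, f₂ = (1 − cos θ₂)/2 = 0.417.
Change = f₂ − f₁ = -0.583 → -58 percentage points.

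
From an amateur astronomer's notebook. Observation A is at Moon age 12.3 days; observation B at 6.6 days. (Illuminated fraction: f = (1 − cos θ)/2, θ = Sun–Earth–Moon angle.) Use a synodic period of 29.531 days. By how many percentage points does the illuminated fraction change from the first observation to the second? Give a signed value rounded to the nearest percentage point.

-52 percentage points

θ₁ = 360° × 12.3/29.531 = 149.9°, f₁ = (1 − cos θ₁)/2 = 0.933.
θ₂ = 360° × 6.6/29.531 = 80.5°, f₂ = (1 − cos θ₂)/2 = 0.417.
Change = f₂ − f₁ = -0.516 → -52 percentage points.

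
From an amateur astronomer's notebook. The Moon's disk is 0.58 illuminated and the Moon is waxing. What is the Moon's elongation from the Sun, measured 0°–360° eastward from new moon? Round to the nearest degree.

99°

From f = (1 − cos θ)/2: cos θ = 1 − 2×0.58 = -0.160; arccos → 99.2°.
Before full moon the principal value applies: θ = 99.2°.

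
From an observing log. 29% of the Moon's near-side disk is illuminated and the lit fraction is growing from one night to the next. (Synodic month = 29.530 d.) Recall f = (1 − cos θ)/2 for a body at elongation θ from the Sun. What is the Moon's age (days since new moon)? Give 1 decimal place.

5.3 days

cos θ = 1 − 2f = 0.420, giving a principal value of 65.2°.
The Moon is waxing (0°–180°), so θ = 65.2° directly.
At 360°/29.530 d per day, 65.2° corresponds to 5.35 days.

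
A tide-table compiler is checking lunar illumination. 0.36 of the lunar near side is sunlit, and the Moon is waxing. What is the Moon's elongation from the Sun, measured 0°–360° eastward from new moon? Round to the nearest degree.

Invert f = (1 − cos θ)/2 to get cos θ = 1 − 2(0.36) = 0.280, hence θ₀ = arccos 0.280 = 73.7°.
Before full moon the principal value applies: θ = 73.7°.

74°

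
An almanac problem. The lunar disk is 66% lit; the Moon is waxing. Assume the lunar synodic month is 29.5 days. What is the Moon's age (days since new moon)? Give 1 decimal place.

cos θ = 1 − 2f = -0.320, giving a principal value of 108.7°.
Waxing ⇒ before full, so θ = 108.7°.
At 360°/29.5 d per day, 108.7° corresponds to 8.90 days.

8.9 days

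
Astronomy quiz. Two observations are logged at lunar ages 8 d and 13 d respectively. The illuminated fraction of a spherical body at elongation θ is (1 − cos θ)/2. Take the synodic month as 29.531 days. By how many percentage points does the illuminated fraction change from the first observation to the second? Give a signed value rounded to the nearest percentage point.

θ₁ = 360° × 8/29.531 = 97.5°, f₁ = (1 − cos θ₁)/2 = 0.565.
θ₂ = 360° × 13/29.531 = 158.5°, f₂ = (1 − cos θ₂)/2 = 0.965.
Change = f₂ − f₁ = +0.400 → +40 percentage points.

+40 percentage points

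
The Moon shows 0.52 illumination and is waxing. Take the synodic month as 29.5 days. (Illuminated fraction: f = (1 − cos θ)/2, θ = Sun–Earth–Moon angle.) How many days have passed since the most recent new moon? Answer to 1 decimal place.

7.6 days

Invert f = (1 − cos θ)/2 to get cos θ = 1 − 2(0.52) = -0.040, hence θ₀ = arccos -0.040 = 92.3°.
Waxing ⇒ before full, so θ = 92.3°.
Age = 29.5 × 92.3°/360° ≈ 7.56 days.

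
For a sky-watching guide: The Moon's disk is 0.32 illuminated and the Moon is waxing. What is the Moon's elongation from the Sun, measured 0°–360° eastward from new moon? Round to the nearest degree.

Invert f = (1 − cos θ)/2 to get cos θ = 1 − 2(0.32) = 0.360, hence θ₀ = arccos 0.360 = 68.9°.
Waxing ⇒ before full, so θ = 68.9°.

69°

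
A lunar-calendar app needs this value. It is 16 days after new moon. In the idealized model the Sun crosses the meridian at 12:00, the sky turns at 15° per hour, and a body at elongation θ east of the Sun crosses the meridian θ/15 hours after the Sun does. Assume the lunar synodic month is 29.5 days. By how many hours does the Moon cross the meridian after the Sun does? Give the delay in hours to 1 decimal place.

Phase angle: θ = 360°·(16 d)/(29.5 d) = 195.3°.
Delay after the Sun = 195.3° / (15°/h) ≈ 13.02 h.
So the Moon crosses the meridian 13.02 h after the Sun.

13.0 h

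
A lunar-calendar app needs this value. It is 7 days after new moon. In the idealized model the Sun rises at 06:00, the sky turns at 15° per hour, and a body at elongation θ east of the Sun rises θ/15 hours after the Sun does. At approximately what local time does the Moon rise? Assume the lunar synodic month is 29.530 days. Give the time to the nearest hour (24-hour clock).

12:00

Phase angle: θ = 360°·(7 d)/(29.530 d) = 85.3°.
Delay after the Sun = 85.3° / (15°/h) ≈ 5.69 h.
06:00 + 5.69 h ≈ 11:41 → 12:00 to the nearest hour.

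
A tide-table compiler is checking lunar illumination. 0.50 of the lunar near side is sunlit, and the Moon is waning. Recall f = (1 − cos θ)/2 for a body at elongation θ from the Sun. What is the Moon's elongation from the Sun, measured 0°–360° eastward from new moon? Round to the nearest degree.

From f = (1 − cos θ)/2: cos θ = 1 − 2×0.50 = 0.000; arccos → 90.0°.
Waning ⇒ past full, so θ = 360° − 90.0° = 270.0°.

270°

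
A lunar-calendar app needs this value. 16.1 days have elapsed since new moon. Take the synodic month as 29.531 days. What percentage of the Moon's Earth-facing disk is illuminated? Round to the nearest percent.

98%

The Moon has covered 16.1/29.531 of its cycle, so θ ≈ 360° × 16.1/29.531 = 196.3°.
cos 196.3° = (-0.960), so f = (1 − (-0.960))/2 = 0.980, so 98%.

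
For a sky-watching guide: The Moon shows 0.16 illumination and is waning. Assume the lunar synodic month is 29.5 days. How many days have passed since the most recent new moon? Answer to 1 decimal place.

From f = (1 − cos θ)/2: cos θ = 1 − 2×0.16 = 0.680; arccos → 47.2°.
Waning ⇒ past full, so θ = 360° − 47.2° = 312.8°.
At 360°/29.5 d per day, 312.8° corresponds to 25.64 days.

25.6 days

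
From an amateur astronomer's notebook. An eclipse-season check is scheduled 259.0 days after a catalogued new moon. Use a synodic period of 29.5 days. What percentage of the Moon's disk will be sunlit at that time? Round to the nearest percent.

41%

259.0/29.5 = 8.780 lunations, so 8 complete cycles and 23.00 d into the next.
Elongation θ = 360° × 23.00/29.5 ≈ 280.7°.
With cos θ = 0.185, the lit fraction is (1 − 0.185)/2 ≈ 0.407, so 41%.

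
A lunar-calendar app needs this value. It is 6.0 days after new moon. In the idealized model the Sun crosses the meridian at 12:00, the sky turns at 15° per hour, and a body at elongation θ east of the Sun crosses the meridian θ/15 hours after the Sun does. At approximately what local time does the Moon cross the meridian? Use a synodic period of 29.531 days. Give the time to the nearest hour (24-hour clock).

Phase angle: θ = 360°·(6.0 d)/(29.531 d) = 73.1°.
The Moon trails the Sun by θ/15 = 73.1/15 ≈ 4.88 hours.
12:00 + 4.88 h ≈ 16:53 → 17:00 to the nearest hour.

17:00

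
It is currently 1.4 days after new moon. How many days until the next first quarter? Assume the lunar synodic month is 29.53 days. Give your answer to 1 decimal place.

First quarter occurs at elongation 90°, i.e. at age 29.53 × 90/360 = 7.383 d.
So 5.983 days remain (7.383 − 1.4).

6.0 days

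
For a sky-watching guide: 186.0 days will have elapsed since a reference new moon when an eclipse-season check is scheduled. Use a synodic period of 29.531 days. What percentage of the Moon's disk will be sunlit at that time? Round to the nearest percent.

65%

186.0/29.531 = 6.298 lunations, so 6 complete cycles and 8.81 d into the next.
Phase angle: θ = 360°·(8.81 d)/(29.531 d) = 107.4°.
Illuminated fraction = (1 − cos 107.4°)/2 = (1 − (-0.300))/2 ≈ 0.650, so 65%.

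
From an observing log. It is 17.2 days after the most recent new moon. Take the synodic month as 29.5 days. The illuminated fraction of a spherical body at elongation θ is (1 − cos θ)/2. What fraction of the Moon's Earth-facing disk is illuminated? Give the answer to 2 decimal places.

0.93

Elongation θ = 360° × 17.2/29.5 ≈ 209.9°.
Illuminated fraction = (1 − cos 209.9°)/2 = (1 − (-0.867))/2 ≈ 0.933.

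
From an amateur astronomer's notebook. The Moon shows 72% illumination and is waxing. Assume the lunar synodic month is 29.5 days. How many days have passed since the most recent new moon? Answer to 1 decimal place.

9.5 days

From f = (1 − cos θ)/2: cos θ = 1 − 2×0.72 = -0.440; arccos → 116.1°.
Before full moon the principal value applies: θ = 116.1°.
That fraction of the synodic month is 116.1/360 × 29.5 d ≈ 9.51 d.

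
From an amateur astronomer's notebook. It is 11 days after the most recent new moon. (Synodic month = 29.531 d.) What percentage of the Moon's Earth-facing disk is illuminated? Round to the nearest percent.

Phase angle: θ = 360°·(11 d)/(29.531 d) = 134.1°.
cos 134.1° = (-0.696), so f = (1 − (-0.696))/2 = 0.848, so 85%.

85%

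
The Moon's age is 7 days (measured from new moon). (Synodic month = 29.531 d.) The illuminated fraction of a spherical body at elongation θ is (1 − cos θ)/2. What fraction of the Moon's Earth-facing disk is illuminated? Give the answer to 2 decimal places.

0.46

The Moon has covered 7/29.531 of its cycle, so θ ≈ 360° × 7/29.531 = 85.3°.
With cos θ = 0.081, the lit fraction is (1 − 0.081)/2 ≈ 0.459.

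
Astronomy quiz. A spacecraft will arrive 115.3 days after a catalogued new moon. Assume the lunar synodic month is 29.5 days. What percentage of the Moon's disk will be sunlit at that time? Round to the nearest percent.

8%

115.3 d spans 3 complete synodic months (3 × 29.5 = 88.50 d) plus 26.80 d.
Phase angle: θ = 360°·(26.80 d)/(29.5 d) = 327.1°.
cos 327.1° = 0.839, so f = (1 − 0.839)/2 = 0.080, so 8%.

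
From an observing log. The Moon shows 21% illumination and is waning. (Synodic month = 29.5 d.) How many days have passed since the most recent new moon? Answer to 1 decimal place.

25.0 days

Invert f = (1 − cos θ)/2 to get cos θ = 1 − 2(0.21) = 0.580, hence θ₀ = arccos 0.580 = 54.5°.
Waning ⇒ past full, so θ = 360° − 54.5° = 305.5°.
Age = 29.5 × 305.5°/360° ≈ 25.03 days.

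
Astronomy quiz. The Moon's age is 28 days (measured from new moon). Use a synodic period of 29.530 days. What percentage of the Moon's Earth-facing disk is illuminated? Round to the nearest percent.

3%

Elongation θ = 360° × 28/29.530 ≈ 341.3°.
Illuminated fraction = (1 − cos 341.3°)/2 = (1 − 0.947)/2 ≈ 0.026, so 3%.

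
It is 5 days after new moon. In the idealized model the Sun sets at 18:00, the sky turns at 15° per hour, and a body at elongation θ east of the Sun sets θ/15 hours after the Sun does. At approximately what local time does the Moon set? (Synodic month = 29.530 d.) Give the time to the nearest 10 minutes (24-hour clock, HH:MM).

Elongation θ = 360° × 5/29.530 ≈ 61.0°.
At 15° of sky rotation per hour, 61.0° corresponds to a 4.06 h lag.
18:00 + 4.064 h ≈ 22:04 → 22:00 to the nearest ten minutes.

22:00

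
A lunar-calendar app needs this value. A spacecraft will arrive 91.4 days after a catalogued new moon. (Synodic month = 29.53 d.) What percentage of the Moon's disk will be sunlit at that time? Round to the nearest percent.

91.4 d spans 3 complete synodic months (3 × 29.53 = 88.59 d) plus 2.81 d.
The Moon has covered 2.81/29.53 of its cycle, so θ ≈ 360° × 2.81/29.53 = 34.3°.
Illuminated fraction = (1 − cos 34.3°)/2 = (1 − 0.827)/2 ≈ 0.087, so 9%.

9%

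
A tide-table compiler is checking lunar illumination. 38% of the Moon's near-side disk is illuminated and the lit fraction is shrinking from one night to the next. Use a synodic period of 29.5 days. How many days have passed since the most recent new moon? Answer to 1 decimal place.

23.3 days

Invert f = (1 − cos θ)/2 to get cos θ = 1 − 2(0.38) = 0.240, hence θ₀ = arccos 0.240 = 76.1°.
Waning ⇒ past full, so θ = 360° − 76.1° = 283.9°.
That fraction of the synodic month is 283.9/360 × 29.5 d ≈ 23.26 d.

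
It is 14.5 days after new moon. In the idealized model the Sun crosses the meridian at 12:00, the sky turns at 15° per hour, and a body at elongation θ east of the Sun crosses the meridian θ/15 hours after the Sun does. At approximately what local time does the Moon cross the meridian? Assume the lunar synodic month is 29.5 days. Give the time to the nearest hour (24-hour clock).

Elongation θ = 360° × 14.5/29.5 ≈ 176.9°.
The Moon trails the Sun by θ/15 = 176.9/15 ≈ 11.80 hours.
12:00 + 11.80 h ≈ 23:48 → 00:00 to the nearest hour.

00:00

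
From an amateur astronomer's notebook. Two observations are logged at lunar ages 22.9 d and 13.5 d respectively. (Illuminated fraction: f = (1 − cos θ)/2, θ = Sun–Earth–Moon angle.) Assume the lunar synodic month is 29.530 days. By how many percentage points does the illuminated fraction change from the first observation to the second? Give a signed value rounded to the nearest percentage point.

+56 pp

First observation: θ = 360°·22.9/29.530 = 279.2°, so f = 0.420.
Second observation: θ = 164.6°, f = 0.982.
Δf = 0.982 − 0.420 = +0.562, i.e. +56 pp.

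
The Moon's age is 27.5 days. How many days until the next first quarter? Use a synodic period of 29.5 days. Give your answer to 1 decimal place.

First quarter is 0.25 of the way through the cycle: age 0.25 × 29.5 = 7.375 d.
This lunation's first quarter (7.375 d) has passed, so add one period: 36.875 − 27.5 = 9.375 days.

9.4 days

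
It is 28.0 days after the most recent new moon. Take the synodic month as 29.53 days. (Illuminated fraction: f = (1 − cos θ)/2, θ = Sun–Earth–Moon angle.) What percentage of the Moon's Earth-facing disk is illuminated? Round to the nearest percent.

Elongation θ = 360° × 28.0/29.53 ≈ 341.3°.
cos 341.3° = 0.947, so f = (1 − 0.947)/2 = 0.026, so 3%.

3%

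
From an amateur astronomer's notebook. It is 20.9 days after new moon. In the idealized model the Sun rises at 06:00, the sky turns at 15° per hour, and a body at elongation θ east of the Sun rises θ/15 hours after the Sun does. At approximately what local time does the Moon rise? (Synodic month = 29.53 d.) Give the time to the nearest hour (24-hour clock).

Phase angle: θ = 360°·(20.9 d)/(29.53 d) = 254.8°.
Delay after the Sun = 254.8° / (15°/h) ≈ 16.99 h.
06:00 + 16.99 h ≈ 22:59 → 23:00 to the nearest hour.

23:00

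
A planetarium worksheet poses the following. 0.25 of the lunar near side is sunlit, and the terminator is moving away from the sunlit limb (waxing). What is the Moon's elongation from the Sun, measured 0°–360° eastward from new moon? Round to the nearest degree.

60°

cos θ = 1 − 2f = 0.500, giving a principal value of 60.0°.
Waxing ⇒ before full, so θ = 60.0°.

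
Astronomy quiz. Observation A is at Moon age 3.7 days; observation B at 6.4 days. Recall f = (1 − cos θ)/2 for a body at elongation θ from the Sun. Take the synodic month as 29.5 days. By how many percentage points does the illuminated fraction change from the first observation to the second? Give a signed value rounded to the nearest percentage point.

+25 pp

First observation: θ = 360°·3.7/29.5 = 45.2°, so f = 0.147.
Second observation: θ = 78.1°, f = 0.397.
Δf = 0.397 − 0.147 = +0.250, i.e. +25 pp.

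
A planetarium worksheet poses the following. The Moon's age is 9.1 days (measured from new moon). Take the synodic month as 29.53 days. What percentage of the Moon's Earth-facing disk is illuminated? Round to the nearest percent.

Elongation θ = 360° × 9.1/29.53 ≈ 110.9°.
Illuminated fraction = (1 − cos 110.9°)/2 = (1 − (-0.357))/2 ≈ 0.679, so 68%.

68%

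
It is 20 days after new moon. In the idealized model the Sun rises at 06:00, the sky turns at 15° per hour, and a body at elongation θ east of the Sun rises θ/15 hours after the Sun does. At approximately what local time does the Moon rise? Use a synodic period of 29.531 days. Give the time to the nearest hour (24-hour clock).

The Moon has covered 20/29.531 of its cycle, so θ ≈ 360° × 20/29.531 = 243.8°.
At 15° of sky rotation per hour, 243.8° corresponds to a 16.25 h lag.
06:00 + 16.25 h ≈ 22:15 → 22:00 to the nearest hour.

22:00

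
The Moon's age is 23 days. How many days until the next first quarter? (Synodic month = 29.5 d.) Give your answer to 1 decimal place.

13.9 days

First quarter is 0.25 of the way through the cycle: age 0.25 × 29.5 = 7.375 d.
Already past this cycle's first quarter; the next is at 7.375 + 29.5 = 36.875 d, so 36.875 − 23 = 13.875 days.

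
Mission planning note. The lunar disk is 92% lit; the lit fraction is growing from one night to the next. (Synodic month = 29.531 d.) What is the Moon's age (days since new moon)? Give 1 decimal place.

cos θ = 1 − 2f = -0.840, giving a principal value of 147.1°.
The Moon is waxing (0°–180°), so θ = 147.1° directly.
That fraction of the synodic month is 147.1/360 × 29.531 d ≈ 12.07 d.

12.1 days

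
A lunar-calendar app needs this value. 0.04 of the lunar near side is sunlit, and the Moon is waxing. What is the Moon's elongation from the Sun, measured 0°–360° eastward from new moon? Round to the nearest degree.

23°

Invert f = (1 − cos θ)/2 to get cos θ = 1 − 2(0.04) = 0.920, hence θ₀ = arccos 0.920 = 23.1°.
Waxing ⇒ before full, so θ = 23.1°.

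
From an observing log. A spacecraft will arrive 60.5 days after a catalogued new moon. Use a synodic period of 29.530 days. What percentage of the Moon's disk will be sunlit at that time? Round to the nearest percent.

2%

Reduce mod P: 60.5 − 2×29.530 = 1.44 d into the current lunation.
Phase angle: θ = 360°·(1.44 d)/(29.530 d) = 17.6°.
cos 17.6° = 0.953, so f = (1 − 0.953)/2 = 0.023, so 2%.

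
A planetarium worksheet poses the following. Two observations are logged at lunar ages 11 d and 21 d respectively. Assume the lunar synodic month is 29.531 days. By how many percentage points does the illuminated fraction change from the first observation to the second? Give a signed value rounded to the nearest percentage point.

First observation: θ = 360°·11/29.531 = 134.1°, so f = 0.848.
Second observation: θ = 256.0°, f = 0.621.
Δf = 0.621 − 0.848 = -0.227, i.e. -23 pp.

-23 pp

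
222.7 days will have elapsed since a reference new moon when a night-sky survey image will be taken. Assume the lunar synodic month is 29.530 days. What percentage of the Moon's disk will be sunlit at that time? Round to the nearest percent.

98%

222.7/29.530 = 7.541 lunations, so 7 complete cycles and 15.99 d into the next.
The Moon has covered 15.99/29.530 of its cycle, so θ ≈ 360° × 15.99/29.530 = 194.9°.
cos 194.9° = (-0.966), so f = (1 − (-0.966))/2 = 0.983, so 98%.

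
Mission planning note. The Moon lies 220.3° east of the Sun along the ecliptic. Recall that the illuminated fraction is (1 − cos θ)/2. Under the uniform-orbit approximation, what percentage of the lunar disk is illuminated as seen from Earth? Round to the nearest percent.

cos 220.3° = (-0.763), so f = (1 − (-0.763))/2 = 0.881, i.e. 88%.

88%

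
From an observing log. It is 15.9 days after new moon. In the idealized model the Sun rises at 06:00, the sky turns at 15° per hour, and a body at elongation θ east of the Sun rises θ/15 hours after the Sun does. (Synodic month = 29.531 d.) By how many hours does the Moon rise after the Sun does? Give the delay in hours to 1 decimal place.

Elongation θ = 360° × 15.9/29.531 ≈ 193.8°.
Delay after the Sun = 193.8° / (15°/h) ≈ 12.92 h.
So the Moon rises 12.92 h after the Sun.

12.9 h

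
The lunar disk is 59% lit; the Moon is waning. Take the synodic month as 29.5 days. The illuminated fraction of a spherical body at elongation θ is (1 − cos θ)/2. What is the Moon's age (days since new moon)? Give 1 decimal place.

21.3 days

From f = (1 − cos θ)/2: cos θ = 1 − 2×0.59 = -0.180; arccos → 100.4°.
A waning Moon lies in 180°–360°, so θ = 360° − 100.4° = 259.6°.
That fraction of the synodic month is 259.6/360 × 29.5 d ≈ 21.28 d.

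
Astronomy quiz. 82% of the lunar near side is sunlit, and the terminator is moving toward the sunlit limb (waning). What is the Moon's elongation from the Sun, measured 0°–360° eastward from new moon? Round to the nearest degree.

From f = (1 − cos θ)/2: cos θ = 1 − 2×0.82 = -0.640; arccos → 129.8°.
A waning Moon lies in 180°–360°, so θ = 360° − 129.8° = 230.2°.

230°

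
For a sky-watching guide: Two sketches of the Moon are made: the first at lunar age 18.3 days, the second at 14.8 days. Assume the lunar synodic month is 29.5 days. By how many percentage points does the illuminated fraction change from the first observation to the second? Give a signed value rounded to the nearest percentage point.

+14 percentage points

θ₁ = 360° × 18.3/29.5 = 223.3°, f₁ = (1 − cos θ₁)/2 = 0.864.
θ₂ = 360° × 14.8/29.5 = 180.6°, f₂ = (1 − cos θ₂)/2 = 1.000.
Change = f₂ − f₁ = +0.136 → +14 percentage points.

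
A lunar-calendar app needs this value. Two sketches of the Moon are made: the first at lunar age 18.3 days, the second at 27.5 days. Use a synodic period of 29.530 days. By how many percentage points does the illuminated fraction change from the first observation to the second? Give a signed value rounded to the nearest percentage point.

-82 pp

First observation: θ = 360°·18.3/29.530 = 223.1°, so f = 0.865.
Second observation: θ = 335.3°, f = 0.046.
Δf = 0.046 − 0.865 = -0.819, i.e. -82 pp.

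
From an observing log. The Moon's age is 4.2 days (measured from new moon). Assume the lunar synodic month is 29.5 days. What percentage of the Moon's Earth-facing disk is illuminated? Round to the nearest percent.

The Moon has covered 4.2/29.5 of its cycle, so θ ≈ 360° × 4.2/29.5 = 51.3°.
With cos θ = 0.626, the lit fraction is (1 − 0.626)/2 ≈ 0.187, so 19%.

19%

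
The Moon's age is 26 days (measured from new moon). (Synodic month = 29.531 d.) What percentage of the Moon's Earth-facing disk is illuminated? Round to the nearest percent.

Phase angle: θ = 360°·(26 d)/(29.531 d) = 317.0°.
Illuminated fraction = (1 − cos 317.0°)/2 = (1 − 0.731)/2 ≈ 0.135, so 13%.

13%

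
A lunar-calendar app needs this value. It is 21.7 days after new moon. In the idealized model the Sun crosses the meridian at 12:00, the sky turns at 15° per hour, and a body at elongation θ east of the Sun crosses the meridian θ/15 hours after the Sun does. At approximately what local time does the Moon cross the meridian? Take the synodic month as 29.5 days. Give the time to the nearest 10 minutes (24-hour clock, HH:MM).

05:40

The Moon has covered 21.7/29.5 of its cycle, so θ ≈ 360° × 21.7/29.5 = 264.8°.
The Moon trails the Sun by θ/15 = 264.8/15 ≈ 17.65 hours.
12:00 + 17.654 h ≈ 05:39 → 05:40 to the nearest ten minutes.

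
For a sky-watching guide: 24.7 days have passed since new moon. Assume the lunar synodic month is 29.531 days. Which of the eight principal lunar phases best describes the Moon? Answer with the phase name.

θ ≈ 360° × 24.7/29.531 = 301°, which falls in the waning crescent sector.

waning crescent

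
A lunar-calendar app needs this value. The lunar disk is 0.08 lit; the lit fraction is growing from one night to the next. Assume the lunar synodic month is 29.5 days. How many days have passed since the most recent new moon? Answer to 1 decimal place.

cos θ = 1 − 2f = 0.840, giving a principal value of 32.9°.
The Moon is waxing (0°–180°), so θ = 32.9° directly.
Age = 29.5 × 32.9°/360° ≈ 2.69 days.

2.7 days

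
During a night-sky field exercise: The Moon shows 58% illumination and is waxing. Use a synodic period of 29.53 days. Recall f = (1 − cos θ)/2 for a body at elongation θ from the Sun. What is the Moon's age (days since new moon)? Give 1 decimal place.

From f = (1 − cos θ)/2: cos θ = 1 − 2×0.58 = -0.160; arccos → 99.2°.
The Moon is waxing (0°–180°), so θ = 99.2° directly.
Age = 29.53 × 99.2°/360° ≈ 8.14 days.

8.1 days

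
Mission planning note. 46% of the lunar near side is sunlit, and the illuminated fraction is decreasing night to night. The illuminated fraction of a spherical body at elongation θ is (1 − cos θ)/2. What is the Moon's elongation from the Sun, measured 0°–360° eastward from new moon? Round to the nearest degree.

Invert f = (1 − cos θ)/2 to get cos θ = 1 − 2(0.46) = 0.080, hence θ₀ = arccos 0.080 = 85.4°.
Waning ⇒ past full, so θ = 360° − 85.4° = 274.6°.

275°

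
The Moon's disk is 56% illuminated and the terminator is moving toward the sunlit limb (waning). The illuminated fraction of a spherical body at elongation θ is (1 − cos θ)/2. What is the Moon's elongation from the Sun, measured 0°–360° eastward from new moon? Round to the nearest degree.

263°

cos θ = 1 − 2f = -0.120, giving a principal value of 96.9°.
Waning ⇒ past full, so θ = 360° − 96.9° = 263.1°.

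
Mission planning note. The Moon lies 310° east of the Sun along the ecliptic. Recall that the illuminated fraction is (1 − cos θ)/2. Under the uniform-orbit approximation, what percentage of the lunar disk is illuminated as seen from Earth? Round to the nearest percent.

Half-versine of 310°: (1 − 0.643)/2 = 0.179, i.e. 18%.

18%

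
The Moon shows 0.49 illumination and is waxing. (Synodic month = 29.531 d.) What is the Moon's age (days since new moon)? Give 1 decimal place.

7.3 days

Invert f = (1 − cos θ)/2 to get cos θ = 1 − 2(0.49) = 0.020, hence θ₀ = arccos 0.020 = 88.9°.
Waxing ⇒ before full, so θ = 88.9°.
Age = 29.531 × 88.9°/360° ≈ 7.29 days.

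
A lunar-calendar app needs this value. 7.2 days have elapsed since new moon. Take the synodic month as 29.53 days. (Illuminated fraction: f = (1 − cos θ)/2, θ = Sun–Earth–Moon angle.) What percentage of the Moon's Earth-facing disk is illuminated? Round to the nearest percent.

Elongation θ = 360° × 7.2/29.53 ≈ 87.8°.
cos 87.8° = 0.039, so f = (1 − 0.039)/2 = 0.481, so 48%.

48%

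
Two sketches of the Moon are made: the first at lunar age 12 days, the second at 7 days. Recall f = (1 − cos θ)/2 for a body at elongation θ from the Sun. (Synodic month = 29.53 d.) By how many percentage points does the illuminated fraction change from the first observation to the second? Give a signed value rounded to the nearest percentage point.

θ₁ = 360° × 12/29.53 = 146.3°, f₁ = (1 − cos θ₁)/2 = 0.916.
θ₂ = 360° × 7/29.53 = 85.3°, f₂ = (1 − cos θ₂)/2 = 0.459.
Change = f₂ − f₁ = -0.457 → -46 percentage points.

-46 percentage points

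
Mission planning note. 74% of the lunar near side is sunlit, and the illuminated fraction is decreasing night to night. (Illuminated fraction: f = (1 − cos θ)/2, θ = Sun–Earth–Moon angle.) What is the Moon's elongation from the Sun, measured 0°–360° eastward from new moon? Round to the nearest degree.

Invert f = (1 − cos θ)/2 to get cos θ = 1 − 2(0.74) = -0.480, hence θ₀ = arccos -0.480 = 118.7°.
A waning Moon lies in 180°–360°, so θ = 360° − 118.7° = 241.3°.

241°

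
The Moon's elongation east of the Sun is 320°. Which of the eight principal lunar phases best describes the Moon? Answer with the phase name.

The waning crescent sector spans roughly 292°–338°; 320° falls inside it.

waning crescent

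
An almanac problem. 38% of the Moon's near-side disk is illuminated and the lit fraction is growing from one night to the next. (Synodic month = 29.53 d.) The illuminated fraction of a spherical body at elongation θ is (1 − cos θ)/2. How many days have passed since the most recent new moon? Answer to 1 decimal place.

6.2 days

From f = (1 − cos θ)/2: cos θ = 1 − 2×0.38 = 0.240; arccos → 76.1°.
Waxing ⇒ before full, so θ = 76.1°.
That fraction of the synodic month is 76.1/360 × 29.53 d ≈ 6.24 d.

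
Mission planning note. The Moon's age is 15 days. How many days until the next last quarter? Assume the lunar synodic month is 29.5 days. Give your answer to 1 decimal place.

7.1 days

Last quarter occurs at elongation 270°, i.e. at age 29.5 × 270/360 = 22.125 d.
That is 22.125 − 15 = 7.125 days ahead.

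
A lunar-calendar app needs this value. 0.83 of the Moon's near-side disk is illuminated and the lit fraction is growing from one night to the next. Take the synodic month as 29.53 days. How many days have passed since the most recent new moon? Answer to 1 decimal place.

From f = (1 − cos θ)/2: cos θ = 1 − 2×0.83 = -0.660; arccos → 131.3°.
The Moon is waxing (0°–180°), so θ = 131.3° directly.
At 360°/29.53 d per day, 131.3° corresponds to 10.77 days.

10.8 days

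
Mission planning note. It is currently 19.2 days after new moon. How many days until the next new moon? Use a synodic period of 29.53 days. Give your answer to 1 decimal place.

10.3 days

The next new moon completes the synodic month: 29.53 − 19.2 = 10.330 days.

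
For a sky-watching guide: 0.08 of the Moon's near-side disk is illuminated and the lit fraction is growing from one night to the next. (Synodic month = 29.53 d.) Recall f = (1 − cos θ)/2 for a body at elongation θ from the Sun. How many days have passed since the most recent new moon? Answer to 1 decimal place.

2.7 days

Invert f = (1 − cos θ)/2 to get cos θ = 1 − 2(0.08) = 0.840, hence θ₀ = arccos 0.840 = 32.9°.
The Moon is waxing (0°–180°), so θ = 32.9° directly.
Age = 29.53 × 32.9°/360° ≈ 2.70 days.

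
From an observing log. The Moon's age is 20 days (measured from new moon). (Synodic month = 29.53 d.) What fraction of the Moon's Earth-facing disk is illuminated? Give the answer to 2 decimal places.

The Moon has covered 20/29.53 of its cycle, so θ ≈ 360° × 20/29.53 = 243.8°.
cos 243.8° = (-0.441), so f = (1 − (-0.441))/2 = 0.721.

0.72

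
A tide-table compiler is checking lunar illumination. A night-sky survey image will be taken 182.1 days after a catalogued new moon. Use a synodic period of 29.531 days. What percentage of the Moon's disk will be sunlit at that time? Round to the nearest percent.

25%

182.1/29.531 = 6.166 lunations, so 6 complete cycles and 4.91 d into the next.
Phase angle: θ = 360°·(4.91 d)/(29.531 d) = 59.9°.
Illuminated fraction = (1 − cos 59.9°)/2 = (1 − 0.501)/2 ≈ 0.249, so 25%.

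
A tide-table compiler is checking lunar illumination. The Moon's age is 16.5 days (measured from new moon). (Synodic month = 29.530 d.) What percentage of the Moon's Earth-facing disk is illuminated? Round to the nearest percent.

97%

Phase angle: θ = 360°·(16.5 d)/(29.530 d) = 201.2°.
Illuminated fraction = (1 − cos 201.2°)/2 = (1 − (-0.933))/2 ≈ 0.966, so 97%.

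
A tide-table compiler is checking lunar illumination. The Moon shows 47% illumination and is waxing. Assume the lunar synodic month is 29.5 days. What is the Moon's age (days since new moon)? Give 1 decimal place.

cos θ = 1 − 2f = 0.060, giving a principal value of 86.6°.
Before full moon the principal value applies: θ = 86.6°.
That fraction of the synodic month is 86.6/360 × 29.5 d ≈ 7.09 d.

7.1 days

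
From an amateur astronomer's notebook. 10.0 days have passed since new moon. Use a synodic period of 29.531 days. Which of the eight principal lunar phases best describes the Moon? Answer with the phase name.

θ ≈ 360° × 10.0/29.531 = 122°, which falls in the waxing gibbous sector.

waxing gibbous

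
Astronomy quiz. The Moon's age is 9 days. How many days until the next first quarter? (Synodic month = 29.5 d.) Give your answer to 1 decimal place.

First quarter occurs at elongation 90°, i.e. at age 29.5 × 90/360 = 7.375 d.
Already past this cycle's first quarter; the next is at 7.375 + 29.5 = 36.875 d, so 36.875 − 9 = 27.875 days.

27.9 days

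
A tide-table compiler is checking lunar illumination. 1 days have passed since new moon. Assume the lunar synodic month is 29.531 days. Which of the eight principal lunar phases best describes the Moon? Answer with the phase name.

θ ≈ 360° × 1/29.531 = 12°, which falls in the new moon sector.

new moon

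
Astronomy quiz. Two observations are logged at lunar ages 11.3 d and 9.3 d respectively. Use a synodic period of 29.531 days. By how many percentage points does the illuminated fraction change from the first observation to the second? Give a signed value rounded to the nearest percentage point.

-17 percentage points

First observation: θ = 360°·11.3/29.531 = 137.8°, so f = 0.870.
Second observation: θ = 113.4°, f = 0.698.
Δf = 0.698 − 0.870 = -0.172, i.e. -17 pp.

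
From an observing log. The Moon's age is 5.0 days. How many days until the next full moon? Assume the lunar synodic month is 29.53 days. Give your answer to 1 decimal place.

Full moon occurs at elongation 180°, i.e. at age 29.53 × 180/360 = 14.765 d.
So 9.765 days remain (14.765 − 5.0).

9.8 days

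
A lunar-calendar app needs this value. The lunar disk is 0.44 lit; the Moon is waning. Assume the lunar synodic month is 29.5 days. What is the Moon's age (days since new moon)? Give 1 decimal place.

cos θ = 1 − 2f = 0.120, giving a principal value of 83.1°.
A waning Moon lies in 180°–360°, so θ = 360° − 83.1° = 276.9°.
That fraction of the synodic month is 276.9/360 × 29.5 d ≈ 22.69 d.

22.7 days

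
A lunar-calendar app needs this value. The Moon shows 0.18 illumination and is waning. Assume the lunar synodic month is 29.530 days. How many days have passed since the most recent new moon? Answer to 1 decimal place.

25.4 days

From f = (1 − cos θ)/2: cos θ = 1 − 2×0.18 = 0.640; arccos → 50.2°.
Waning ⇒ past full, so θ = 360° − 50.2° = 309.8°.
At 360°/29.530 d per day, 309.8° corresponds to 25.41 days.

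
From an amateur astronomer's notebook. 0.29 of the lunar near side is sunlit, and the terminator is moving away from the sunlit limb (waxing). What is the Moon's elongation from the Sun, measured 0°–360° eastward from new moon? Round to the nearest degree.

65°

Invert f = (1 − cos θ)/2 to get cos θ = 1 − 2(0.29) = 0.420, hence θ₀ = arccos 0.420 = 65.2°.
Before full moon the principal value applies: θ = 65.2°.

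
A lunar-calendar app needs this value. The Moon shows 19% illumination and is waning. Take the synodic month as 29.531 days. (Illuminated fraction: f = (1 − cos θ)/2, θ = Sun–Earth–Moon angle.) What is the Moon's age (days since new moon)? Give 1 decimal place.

cos θ = 1 − 2f = 0.620, giving a principal value of 51.7°.
A waning Moon lies in 180°–360°, so θ = 360° − 51.7° = 308.3°.
That fraction of the synodic month is 308.3/360 × 29.531 d ≈ 25.29 d.

25.3 days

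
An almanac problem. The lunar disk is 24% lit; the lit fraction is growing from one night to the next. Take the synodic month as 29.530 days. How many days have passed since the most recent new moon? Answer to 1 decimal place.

From f = (1 − cos θ)/2: cos θ = 1 − 2×0.24 = 0.520; arccos → 58.7°.
Before full moon the principal value applies: θ = 58.7°.
At 360°/29.530 d per day, 58.7° corresponds to 4.81 days.

4.8 days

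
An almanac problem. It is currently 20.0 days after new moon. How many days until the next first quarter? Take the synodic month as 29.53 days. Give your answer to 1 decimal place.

First quarter is 0.25 of the way through the cycle: age 0.25 × 29.53 = 7.383 d.
This lunation's first quarter (7.383 d) has passed, so add one period: 36.913 − 20.0 = 16.913 days.

16.9 days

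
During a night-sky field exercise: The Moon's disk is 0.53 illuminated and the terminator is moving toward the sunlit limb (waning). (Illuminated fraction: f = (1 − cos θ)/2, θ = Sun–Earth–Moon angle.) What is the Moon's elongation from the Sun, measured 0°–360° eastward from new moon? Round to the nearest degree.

267°

cos θ = 1 − 2f = -0.060, giving a principal value of 93.4°.
Waning ⇒ past full, so θ = 360° − 93.4° = 266.6°.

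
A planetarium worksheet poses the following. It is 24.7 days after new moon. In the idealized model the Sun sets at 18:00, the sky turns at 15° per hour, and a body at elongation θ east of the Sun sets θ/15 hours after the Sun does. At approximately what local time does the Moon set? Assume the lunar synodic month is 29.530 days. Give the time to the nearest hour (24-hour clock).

14:00

Elongation θ = 360° × 24.7/29.530 ≈ 301.1°.
Delay after the Sun = 301.1° / (15°/h) ≈ 20.07 h.
18:00 + 20.07 h ≈ 14:04 → 14:00 to the nearest hour.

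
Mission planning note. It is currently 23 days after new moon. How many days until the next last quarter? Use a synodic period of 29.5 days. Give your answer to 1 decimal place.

Last quarter is 0.75 of the way through the cycle: age 0.75 × 29.5 = 22.125 d.
This lunation's last quarter (22.125 d) has passed, so add one period: 51.625 − 23 = 28.625 days.

28.6 days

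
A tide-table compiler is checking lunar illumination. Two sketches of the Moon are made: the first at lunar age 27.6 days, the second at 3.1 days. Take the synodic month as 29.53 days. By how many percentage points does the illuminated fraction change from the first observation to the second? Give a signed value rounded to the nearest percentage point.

θ₁ = 360° × 27.6/29.53 = 336.5°, f₁ = (1 − cos θ₁)/2 = 0.042.
θ₂ = 360° × 3.1/29.53 = 37.8°, f₂ = (1 − cos θ₂)/2 = 0.105.
Change = f₂ − f₁ = +0.063 → +6 percentage points.

+6 pp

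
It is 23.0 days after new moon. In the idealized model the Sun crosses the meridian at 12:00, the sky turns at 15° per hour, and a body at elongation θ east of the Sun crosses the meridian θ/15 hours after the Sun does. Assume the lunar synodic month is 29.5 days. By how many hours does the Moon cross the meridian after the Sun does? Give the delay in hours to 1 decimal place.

18.7 h

Phase angle: θ = 360°·(23.0 d)/(29.5 d) = 280.7°.
The Moon trails the Sun by θ/15 = 280.7/15 ≈ 18.71 hours.
So the Moon crosses the meridian 18.71 h after the Sun.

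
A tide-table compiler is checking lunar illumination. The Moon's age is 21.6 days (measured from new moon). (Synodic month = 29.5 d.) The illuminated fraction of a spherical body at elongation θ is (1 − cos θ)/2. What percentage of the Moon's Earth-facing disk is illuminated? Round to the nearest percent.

56%

Phase angle: θ = 360°·(21.6 d)/(29.5 d) = 263.6°.
With cos θ = (-0.112), the lit fraction is (1 − (-0.112))/2 ≈ 0.556, so 56%.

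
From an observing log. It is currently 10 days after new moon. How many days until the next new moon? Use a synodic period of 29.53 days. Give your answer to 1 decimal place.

One full lunation from the last new moon is 29.53 d; remaining = 29.53 − 10 = 19.530 d.

19.5 days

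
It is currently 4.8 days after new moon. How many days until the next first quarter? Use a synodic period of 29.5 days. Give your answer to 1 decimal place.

First quarter is 0.25 of the way through the cycle: age 0.25 × 29.5 = 7.375 d.
So 2.575 days remain (7.375 − 4.8).

2.6 days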